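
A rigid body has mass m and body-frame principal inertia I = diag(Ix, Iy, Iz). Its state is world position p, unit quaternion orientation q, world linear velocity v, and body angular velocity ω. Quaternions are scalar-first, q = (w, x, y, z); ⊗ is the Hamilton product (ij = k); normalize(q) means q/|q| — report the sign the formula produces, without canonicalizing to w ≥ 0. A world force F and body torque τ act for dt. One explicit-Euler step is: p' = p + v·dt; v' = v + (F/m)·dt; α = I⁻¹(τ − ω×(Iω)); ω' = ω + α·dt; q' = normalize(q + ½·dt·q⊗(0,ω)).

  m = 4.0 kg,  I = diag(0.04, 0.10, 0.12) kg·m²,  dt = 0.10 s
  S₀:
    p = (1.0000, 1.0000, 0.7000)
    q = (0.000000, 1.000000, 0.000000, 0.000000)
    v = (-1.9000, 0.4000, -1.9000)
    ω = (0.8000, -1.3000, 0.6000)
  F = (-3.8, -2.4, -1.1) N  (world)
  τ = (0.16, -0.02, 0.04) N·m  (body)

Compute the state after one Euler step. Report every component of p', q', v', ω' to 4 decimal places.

precession coupling ω×(Iω) = (-0.0156, -0.0384, -0.0624)
angular accel α = (4.3900, 0.1840, 0.8533)
ω + α·dt = (1.2390, -1.2816, 0.6853)
q⊗(0,ω) = (-0.8000000, 0.0000000, -0.6000000, -1.3000000)
q' = normalize(q + ½dt·q⊗(0,ω)) = (-0.0399, 0.9967, -0.0299, -0.0648)
a = (-0.9500, -0.6000, -0.2750)
new position p' = (0.8100, 1.0400, 0.5100)
v + (F/m)dt = (-1.9950, 0.3400, -1.9275)

p' = (0.8100, 1.0400, 0.5100)
q' = (-0.0399, 0.9967, -0.0299, -0.0648)
v' = (-1.9950, 0.3400, -1.9275)
ω' = (1.2390, -1.2816, 0.6853)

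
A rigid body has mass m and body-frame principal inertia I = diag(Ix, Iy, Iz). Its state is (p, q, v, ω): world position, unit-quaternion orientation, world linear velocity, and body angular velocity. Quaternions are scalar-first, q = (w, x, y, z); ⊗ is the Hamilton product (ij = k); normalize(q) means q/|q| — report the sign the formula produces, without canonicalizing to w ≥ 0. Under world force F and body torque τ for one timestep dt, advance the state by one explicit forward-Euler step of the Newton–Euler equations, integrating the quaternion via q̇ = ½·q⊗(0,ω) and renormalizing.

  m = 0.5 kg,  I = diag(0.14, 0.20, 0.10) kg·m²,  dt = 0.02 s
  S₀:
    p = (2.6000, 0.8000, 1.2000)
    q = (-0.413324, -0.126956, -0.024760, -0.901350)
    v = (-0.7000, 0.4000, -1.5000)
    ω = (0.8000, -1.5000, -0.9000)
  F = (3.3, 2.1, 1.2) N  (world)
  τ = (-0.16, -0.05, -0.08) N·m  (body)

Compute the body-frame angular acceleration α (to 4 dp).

α = (-0.1786, -0.1060, -0.0800)

gyro term ω×Iω = (-0.1350, -0.0288, -0.0720)
angular accel α = (-0.1786, -0.1060, -0.0800)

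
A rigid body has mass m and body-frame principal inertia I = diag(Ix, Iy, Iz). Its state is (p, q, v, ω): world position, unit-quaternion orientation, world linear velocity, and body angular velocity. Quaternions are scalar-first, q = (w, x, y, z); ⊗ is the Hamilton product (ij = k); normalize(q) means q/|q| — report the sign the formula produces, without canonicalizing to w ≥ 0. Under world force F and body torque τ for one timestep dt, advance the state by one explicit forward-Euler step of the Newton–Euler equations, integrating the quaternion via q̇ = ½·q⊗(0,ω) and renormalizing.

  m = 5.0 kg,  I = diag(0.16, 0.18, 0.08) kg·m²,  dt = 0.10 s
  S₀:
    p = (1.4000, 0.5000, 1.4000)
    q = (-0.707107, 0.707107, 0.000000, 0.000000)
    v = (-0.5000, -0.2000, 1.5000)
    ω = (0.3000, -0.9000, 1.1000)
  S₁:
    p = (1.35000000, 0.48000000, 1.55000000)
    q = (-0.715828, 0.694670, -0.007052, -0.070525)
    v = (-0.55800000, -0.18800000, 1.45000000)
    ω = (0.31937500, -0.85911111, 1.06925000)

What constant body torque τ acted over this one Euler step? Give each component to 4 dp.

τ = (0.1300, 0.1000, -0.0300)

Δω = ω₁−ω₀ = (0.01937500, 0.04088889, -0.03075000)
I·α + gyro = (0.1300, 0.1000, -0.0300)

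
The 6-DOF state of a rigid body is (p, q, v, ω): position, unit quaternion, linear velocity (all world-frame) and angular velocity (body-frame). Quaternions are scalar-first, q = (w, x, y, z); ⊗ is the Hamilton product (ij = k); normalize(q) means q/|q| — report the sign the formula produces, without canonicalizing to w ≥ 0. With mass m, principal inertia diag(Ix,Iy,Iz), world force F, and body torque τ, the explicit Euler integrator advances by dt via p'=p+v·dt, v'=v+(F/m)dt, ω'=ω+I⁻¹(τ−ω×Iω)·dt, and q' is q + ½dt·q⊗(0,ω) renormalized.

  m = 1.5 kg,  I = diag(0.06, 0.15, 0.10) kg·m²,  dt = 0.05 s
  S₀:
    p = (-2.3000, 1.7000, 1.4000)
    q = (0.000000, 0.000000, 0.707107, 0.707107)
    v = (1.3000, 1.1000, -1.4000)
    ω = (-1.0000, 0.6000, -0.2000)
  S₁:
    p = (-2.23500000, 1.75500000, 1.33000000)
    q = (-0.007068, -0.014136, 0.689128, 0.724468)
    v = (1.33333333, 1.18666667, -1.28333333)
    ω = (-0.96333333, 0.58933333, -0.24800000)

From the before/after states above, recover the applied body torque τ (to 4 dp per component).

rate change Δω = (0.03666667, -0.01066667, -0.04800000)
precession coupling = (0.0060, -0.0080, -0.0540)
τ = I·(Δω/dt) + ω₀×(Iω₀) = (0.0500, -0.0400, -0.1500)

τ = (0.0500, -0.0400, -0.1500)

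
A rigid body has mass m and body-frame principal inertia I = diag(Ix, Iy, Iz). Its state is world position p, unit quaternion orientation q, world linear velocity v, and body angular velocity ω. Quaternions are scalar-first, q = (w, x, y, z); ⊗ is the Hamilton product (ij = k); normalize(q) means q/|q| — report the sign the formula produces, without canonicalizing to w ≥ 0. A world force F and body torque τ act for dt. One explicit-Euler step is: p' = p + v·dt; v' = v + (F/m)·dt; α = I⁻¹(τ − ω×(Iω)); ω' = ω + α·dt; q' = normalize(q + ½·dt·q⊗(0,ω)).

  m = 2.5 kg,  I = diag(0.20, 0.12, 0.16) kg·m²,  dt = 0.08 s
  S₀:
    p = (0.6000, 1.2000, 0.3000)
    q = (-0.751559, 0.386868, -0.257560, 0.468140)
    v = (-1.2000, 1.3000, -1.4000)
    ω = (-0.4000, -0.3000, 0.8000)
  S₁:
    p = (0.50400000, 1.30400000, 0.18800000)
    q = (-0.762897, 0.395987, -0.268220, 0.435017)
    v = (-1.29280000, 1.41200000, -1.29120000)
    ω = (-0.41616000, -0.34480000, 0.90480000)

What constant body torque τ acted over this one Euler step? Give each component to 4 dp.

Δω = ω₁−ω₀ = (-0.01616000, -0.04480000, 0.10480000)
τ = I·(Δω/dt) + ω₀×(Iω₀) = (-0.0500, -0.0800, 0.2000)

τ = (-0.0500, -0.0800, 0.2000)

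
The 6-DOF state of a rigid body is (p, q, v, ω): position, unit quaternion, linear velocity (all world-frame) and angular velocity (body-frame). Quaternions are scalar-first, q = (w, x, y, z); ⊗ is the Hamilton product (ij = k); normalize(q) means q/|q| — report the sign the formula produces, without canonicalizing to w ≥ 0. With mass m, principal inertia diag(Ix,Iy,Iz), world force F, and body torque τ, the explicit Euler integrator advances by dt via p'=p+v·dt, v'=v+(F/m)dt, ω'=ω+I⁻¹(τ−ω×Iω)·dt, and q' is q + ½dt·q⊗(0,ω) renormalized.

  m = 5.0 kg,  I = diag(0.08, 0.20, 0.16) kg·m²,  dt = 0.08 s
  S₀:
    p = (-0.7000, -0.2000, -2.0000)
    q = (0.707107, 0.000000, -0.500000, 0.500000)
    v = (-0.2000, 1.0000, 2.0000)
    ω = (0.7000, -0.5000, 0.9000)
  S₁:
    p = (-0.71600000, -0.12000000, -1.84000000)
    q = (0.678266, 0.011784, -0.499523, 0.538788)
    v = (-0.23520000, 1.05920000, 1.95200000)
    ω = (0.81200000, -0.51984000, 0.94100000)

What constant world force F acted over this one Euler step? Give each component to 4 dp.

F = (-2.2000, 3.7000, -3.0000)

velocity change Δv = (-0.03520000, 0.05920000, -0.04800000)
applied force F = (-2.2000, 3.7000, -3.0000)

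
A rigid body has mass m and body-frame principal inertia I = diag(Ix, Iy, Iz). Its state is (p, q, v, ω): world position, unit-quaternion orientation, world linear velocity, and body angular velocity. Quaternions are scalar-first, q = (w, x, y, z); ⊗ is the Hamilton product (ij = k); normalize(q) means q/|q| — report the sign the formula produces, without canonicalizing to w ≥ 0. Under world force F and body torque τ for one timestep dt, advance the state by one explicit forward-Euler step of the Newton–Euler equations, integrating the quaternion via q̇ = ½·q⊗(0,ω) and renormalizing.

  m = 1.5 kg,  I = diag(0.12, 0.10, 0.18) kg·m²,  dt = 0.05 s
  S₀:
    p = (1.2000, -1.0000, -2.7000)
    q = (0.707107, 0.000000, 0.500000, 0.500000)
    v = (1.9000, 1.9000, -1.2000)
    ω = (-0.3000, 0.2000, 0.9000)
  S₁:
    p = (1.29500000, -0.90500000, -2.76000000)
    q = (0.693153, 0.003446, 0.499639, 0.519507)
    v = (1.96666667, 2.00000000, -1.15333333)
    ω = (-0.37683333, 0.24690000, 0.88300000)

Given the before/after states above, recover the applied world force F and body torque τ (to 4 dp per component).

F = (2.0000, 3.0000, 1.4000)
τ = (-0.1700, 0.1100, -0.0600)

Δv = v₁−v₀ = (0.06666667, 0.10000000, 0.04666667)
applied force F = (2.0000, 3.0000, 1.4000)
rate change Δω = (-0.07683333, 0.04690000, -0.01700000)
τ = I·(Δω/dt) + ω₀×(Iω₀) = (-0.1700, 0.1100, -0.0600)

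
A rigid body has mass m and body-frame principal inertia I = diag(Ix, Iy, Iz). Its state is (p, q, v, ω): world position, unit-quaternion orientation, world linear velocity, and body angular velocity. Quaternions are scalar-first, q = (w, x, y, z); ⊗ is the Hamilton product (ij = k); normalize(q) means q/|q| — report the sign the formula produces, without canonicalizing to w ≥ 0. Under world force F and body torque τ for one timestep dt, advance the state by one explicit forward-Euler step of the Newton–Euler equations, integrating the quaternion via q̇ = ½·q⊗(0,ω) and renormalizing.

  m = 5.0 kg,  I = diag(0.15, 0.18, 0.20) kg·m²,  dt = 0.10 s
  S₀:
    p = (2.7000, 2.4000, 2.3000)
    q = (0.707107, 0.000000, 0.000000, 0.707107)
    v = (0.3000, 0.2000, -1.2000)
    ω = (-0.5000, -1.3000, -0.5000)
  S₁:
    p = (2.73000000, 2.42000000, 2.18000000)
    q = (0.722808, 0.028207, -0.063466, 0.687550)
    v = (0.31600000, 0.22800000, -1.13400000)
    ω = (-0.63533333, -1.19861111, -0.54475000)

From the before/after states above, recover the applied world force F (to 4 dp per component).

velocity change Δv = (0.01600000, 0.02800000, 0.06600000)
m·(v₁−v₀)/dt = (0.8000, 1.4000, 3.3000)

F = (0.8000, 1.4000, 3.3000)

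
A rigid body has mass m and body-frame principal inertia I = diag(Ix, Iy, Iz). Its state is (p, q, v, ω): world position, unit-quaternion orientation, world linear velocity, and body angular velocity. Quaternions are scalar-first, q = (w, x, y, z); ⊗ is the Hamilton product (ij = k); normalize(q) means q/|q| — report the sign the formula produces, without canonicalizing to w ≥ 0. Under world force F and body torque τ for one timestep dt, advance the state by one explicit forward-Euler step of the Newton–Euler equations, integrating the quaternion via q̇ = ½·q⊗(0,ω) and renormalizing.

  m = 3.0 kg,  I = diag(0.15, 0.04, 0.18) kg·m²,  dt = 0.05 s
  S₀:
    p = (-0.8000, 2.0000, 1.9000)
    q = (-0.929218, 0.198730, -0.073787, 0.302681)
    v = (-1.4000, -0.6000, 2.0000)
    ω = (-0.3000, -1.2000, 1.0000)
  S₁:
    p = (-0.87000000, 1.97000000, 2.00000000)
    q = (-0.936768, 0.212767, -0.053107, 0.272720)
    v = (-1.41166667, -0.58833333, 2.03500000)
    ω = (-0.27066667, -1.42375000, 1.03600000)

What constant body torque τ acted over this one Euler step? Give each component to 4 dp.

rate change Δω = (0.02933333, -0.22375000, 0.03600000)
gyro term ω₀×Iω₀ = (-0.1680, 0.0090, -0.0396)
applied torque τ = (-0.0800, -0.1700, 0.0900)

τ = (-0.0800, -0.1700, 0.0900)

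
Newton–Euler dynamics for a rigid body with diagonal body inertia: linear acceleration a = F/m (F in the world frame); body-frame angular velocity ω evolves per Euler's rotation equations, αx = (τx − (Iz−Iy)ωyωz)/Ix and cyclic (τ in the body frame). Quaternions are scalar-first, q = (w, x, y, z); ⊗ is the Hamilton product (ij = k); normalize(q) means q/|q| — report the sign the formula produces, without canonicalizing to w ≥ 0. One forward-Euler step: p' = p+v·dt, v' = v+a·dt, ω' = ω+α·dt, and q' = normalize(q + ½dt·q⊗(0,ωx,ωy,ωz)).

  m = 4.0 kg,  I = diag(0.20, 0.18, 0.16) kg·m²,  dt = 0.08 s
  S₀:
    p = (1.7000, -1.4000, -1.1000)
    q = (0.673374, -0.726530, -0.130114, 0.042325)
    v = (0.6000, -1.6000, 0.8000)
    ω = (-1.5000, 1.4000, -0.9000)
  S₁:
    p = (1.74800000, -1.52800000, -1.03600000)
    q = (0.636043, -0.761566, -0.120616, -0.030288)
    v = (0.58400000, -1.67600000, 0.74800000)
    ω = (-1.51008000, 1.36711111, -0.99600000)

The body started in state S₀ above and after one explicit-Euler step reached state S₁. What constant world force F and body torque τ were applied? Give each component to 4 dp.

F = (-0.8000, -3.8000, -2.6000)
τ = (0.0000, -0.0200, -0.1500)

ω₁ − ω₀ = (-0.01008000, -0.03288889, -0.09600000)
I·α + gyro = (0.0000, -0.0200, -0.1500)
Δv = v₁−v₀ = (-0.01600000, -0.07600000, -0.05200000)
F = m·Δv/dt = (-0.8000, -3.8000, -2.6000)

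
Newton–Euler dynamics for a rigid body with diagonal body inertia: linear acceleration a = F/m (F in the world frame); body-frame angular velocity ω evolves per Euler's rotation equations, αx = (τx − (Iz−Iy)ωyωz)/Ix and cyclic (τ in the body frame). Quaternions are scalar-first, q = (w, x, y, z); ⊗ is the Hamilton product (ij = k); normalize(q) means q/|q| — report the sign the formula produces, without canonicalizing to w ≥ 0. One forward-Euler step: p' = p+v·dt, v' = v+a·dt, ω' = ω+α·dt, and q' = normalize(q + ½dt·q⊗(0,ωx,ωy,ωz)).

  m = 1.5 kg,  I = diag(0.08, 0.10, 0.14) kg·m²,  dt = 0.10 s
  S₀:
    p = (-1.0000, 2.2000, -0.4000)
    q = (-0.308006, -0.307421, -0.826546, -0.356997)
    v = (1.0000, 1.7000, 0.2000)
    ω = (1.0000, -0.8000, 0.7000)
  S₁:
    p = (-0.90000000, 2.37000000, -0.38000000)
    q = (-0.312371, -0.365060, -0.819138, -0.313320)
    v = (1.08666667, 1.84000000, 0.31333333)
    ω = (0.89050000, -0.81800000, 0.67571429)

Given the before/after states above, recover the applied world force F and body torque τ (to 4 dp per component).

rate change Δω = (-0.10950000, -0.01800000, -0.02428571)
precession coupling = (-0.0224, -0.0420, -0.0160)
I·α + gyro = (-0.1100, -0.0600, -0.0500)
Δv = v₁−v₀ = (0.08666667, 0.14000000, 0.11333333)
applied force F = (1.3000, 2.1000, 1.7000)

F = (1.3000, 2.1000, 1.7000)
τ = (-0.1100, -0.0600, -0.0500)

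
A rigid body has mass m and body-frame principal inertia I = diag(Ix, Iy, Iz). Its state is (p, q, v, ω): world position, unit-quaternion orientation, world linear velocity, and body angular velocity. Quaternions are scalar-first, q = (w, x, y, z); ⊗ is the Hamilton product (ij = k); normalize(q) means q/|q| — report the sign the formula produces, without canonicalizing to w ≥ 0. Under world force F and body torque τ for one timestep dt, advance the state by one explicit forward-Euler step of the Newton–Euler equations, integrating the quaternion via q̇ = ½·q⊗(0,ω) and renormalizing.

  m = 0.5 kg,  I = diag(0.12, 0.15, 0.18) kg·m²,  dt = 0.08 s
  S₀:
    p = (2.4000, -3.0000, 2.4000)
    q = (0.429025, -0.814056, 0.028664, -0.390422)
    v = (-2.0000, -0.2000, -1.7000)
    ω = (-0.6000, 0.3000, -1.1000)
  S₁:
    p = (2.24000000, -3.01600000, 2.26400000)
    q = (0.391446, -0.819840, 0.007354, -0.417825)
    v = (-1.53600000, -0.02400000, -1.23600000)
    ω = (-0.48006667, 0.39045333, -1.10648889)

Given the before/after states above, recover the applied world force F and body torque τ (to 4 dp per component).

velocity change Δv = (0.46400000, 0.17600000, 0.46400000)
applied force F = (2.9000, 1.1000, 2.9000)
rate change Δω = (0.11993333, 0.09045333, -0.00648889)
ω₀×(Iω₀) = (-0.0099, -0.0396, -0.0054)
applied torque τ = (0.1700, 0.1300, -0.0200)

F = (2.9000, 1.1000, 2.9000)
τ = (0.1700, 0.1300, -0.0200)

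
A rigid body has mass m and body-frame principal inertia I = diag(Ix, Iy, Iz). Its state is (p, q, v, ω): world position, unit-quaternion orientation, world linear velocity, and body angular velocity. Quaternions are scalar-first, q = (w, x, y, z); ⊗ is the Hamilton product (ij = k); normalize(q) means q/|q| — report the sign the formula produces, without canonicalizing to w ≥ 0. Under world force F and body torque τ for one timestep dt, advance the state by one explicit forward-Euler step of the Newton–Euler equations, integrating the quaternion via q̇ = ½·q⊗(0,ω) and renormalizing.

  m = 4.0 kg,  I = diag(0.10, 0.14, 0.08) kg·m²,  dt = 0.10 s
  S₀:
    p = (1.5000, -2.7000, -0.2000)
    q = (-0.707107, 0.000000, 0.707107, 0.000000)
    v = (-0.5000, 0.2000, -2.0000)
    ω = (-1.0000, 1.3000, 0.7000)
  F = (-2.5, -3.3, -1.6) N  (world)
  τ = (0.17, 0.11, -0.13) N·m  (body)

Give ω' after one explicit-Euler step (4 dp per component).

ω' = (-0.7754, 1.3886, 0.6025)

ω×(Iω) gyroscopic = (-0.0546, -0.0140, -0.0520)
angular accel α = (2.2460, 0.8857, -0.9750)
ω + α·dt = (-0.7754, 1.3886, 0.6025)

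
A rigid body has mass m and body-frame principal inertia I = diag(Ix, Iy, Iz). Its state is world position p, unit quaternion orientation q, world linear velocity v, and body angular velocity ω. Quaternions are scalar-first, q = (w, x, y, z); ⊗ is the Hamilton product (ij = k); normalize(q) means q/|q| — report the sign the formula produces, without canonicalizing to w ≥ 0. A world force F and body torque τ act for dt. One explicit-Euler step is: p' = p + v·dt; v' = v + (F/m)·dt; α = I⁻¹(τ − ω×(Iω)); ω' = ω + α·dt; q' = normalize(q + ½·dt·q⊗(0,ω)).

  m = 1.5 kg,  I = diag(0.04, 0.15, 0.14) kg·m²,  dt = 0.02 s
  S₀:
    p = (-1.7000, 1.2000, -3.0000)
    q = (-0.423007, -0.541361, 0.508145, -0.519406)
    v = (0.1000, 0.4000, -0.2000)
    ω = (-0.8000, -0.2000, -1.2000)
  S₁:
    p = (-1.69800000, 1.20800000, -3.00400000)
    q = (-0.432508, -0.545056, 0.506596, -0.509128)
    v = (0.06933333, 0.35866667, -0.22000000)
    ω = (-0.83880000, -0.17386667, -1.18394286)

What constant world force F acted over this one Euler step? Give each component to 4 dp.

F = (-2.3000, -3.1000, -1.5000)

v₁ − v₀ = (-0.03066667, -0.04133333, -0.02000000)
F = m·Δv/dt = (-2.3000, -3.1000, -1.5000)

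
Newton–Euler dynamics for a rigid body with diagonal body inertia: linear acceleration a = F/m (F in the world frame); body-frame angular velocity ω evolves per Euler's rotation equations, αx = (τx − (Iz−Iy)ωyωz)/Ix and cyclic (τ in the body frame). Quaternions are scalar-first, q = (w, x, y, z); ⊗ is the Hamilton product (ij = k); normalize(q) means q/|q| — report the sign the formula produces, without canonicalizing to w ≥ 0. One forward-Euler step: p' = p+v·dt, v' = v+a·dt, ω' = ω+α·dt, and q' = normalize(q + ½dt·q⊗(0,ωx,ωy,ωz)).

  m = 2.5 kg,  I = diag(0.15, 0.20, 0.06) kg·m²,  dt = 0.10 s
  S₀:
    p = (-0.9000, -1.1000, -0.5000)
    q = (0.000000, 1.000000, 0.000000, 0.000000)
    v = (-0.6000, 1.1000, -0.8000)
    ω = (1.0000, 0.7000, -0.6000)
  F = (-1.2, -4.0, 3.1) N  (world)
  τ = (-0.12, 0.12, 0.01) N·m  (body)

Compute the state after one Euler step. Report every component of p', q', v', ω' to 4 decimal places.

p' = (-0.9600, -0.9900, -0.5800)
q' = (-0.0499, 0.9977, 0.0299, 0.0349)
v' = (-0.6480, 0.9400, -0.6760)
ω' = (0.8808, 0.7870, -0.6417)

angular accel α = (-1.1920, 0.8700, -0.4167)
ω' = ω + α·dt = (0.8808, 0.7870, -0.6417)
2q̇ = q⊗(0,ω) = (-1.0000000, 0.0000000, 0.6000000, 0.7000000)
updated quaternion q' = (-0.0499, 0.9977, 0.0299, 0.0349)
linear accel F/m = (-0.4800, -1.6000, 1.2400)
new position p' = (-0.9600, -0.9900, -0.5800)
v + (F/m)dt = (-0.6480, 0.9400, -0.6760)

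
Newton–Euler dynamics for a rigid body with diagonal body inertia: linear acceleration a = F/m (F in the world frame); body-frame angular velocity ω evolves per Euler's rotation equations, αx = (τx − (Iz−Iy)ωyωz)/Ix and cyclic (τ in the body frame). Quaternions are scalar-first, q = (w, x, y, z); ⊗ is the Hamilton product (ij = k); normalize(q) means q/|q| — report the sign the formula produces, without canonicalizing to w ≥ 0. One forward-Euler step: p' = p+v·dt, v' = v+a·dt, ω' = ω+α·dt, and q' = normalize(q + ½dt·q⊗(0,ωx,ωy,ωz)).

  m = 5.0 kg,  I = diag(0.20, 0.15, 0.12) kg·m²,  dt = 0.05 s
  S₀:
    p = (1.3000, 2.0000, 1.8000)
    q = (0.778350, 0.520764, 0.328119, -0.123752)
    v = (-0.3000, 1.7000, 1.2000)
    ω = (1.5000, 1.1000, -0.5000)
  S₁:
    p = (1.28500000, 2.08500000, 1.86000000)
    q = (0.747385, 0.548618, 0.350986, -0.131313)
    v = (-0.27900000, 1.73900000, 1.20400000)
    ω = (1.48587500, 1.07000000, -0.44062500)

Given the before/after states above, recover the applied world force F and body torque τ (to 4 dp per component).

ω₁ − ω₀ = (-0.01412500, -0.03000000, 0.05937500)
gyro term ω₀×Iω₀ = (0.0165, -0.0600, -0.0825)
applied torque τ = (-0.0400, -0.1500, 0.0600)
Δv = v₁−v₀ = (0.02100000, 0.03900000, 0.00400000)
F = m·Δv/dt = (2.1000, 3.9000, 0.4000)

F = (2.1000, 3.9000, 0.4000)
τ = (-0.0400, -0.1500, 0.0600)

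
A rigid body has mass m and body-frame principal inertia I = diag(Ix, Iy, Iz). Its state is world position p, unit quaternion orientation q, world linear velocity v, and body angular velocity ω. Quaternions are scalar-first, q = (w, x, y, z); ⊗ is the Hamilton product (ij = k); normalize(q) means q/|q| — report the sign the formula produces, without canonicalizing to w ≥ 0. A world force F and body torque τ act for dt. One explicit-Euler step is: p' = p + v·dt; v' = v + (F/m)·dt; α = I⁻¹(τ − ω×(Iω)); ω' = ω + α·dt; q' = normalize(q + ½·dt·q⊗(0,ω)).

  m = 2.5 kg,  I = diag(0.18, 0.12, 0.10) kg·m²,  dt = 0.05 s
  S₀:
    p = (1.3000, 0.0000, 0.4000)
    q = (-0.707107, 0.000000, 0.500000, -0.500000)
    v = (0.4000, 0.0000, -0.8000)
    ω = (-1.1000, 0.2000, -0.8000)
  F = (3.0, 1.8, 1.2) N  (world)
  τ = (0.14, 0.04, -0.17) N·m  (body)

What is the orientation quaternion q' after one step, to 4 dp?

q⊗(0,ω) = (-0.5000000, 0.4778177, 0.4085786, 1.1156856)
updated quaternion q' = (-0.7192, 0.0119, 0.5099, -0.4718)

q' = (-0.7192, 0.0119, 0.5099, -0.4718)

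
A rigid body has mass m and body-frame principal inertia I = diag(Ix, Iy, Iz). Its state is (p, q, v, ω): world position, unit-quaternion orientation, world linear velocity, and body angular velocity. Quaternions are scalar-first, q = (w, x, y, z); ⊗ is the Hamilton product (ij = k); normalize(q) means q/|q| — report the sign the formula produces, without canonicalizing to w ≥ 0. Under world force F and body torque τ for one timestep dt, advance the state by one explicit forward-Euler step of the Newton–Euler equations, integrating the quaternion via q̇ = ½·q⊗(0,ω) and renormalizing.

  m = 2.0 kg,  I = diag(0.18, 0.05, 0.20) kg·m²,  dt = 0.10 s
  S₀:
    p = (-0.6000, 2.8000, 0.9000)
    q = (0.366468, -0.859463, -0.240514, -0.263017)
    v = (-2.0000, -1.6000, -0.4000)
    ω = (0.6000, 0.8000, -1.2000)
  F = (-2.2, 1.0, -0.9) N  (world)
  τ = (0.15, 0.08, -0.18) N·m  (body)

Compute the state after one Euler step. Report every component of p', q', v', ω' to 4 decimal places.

angular accel α = (1.6333, 1.3120, -0.5880)
ω' = ω + α·dt = (0.7633, 0.9312, -1.2588)
2q̇ = q⊗(0,ω) = (0.3924686, 0.7189112, -0.8959914, -0.9830236)
q' = normalize(q + ½dt·q⊗(0,ω)) = (0.3849, -0.8210, -0.2844, -0.3112)
p + v·dt = (-0.8000, 2.6400, 0.8600)
v + (F/m)dt = (-2.1100, -1.5500, -0.4450)

p' = (-0.8000, 2.6400, 0.8600)
q' = (0.3849, -0.8210, -0.2844, -0.3112)
v' = (-2.1100, -1.5500, -0.4450)
ω' = (0.7633, 0.9312, -1.2588)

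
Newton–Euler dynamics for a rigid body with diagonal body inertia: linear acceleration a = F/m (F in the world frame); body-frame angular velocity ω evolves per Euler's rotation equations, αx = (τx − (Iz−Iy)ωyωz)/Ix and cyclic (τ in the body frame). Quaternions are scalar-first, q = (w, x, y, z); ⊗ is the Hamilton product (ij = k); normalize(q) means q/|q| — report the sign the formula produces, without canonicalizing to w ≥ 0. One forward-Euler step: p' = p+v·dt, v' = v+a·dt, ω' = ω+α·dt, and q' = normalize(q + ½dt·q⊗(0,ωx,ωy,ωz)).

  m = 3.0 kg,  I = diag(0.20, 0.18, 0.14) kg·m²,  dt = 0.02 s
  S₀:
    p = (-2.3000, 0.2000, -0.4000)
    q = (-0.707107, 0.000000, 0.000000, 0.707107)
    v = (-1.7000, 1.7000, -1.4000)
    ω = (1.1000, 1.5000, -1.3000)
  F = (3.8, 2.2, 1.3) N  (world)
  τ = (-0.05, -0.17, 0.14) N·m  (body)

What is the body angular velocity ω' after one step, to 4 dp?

α = I⁻¹(τ − ω×Iω) = (-0.6400, -0.4678, 1.2357)
new body rate ω' = (1.0872, 1.4906, -1.2753)

ω' = (1.0872, 1.4906, -1.2753)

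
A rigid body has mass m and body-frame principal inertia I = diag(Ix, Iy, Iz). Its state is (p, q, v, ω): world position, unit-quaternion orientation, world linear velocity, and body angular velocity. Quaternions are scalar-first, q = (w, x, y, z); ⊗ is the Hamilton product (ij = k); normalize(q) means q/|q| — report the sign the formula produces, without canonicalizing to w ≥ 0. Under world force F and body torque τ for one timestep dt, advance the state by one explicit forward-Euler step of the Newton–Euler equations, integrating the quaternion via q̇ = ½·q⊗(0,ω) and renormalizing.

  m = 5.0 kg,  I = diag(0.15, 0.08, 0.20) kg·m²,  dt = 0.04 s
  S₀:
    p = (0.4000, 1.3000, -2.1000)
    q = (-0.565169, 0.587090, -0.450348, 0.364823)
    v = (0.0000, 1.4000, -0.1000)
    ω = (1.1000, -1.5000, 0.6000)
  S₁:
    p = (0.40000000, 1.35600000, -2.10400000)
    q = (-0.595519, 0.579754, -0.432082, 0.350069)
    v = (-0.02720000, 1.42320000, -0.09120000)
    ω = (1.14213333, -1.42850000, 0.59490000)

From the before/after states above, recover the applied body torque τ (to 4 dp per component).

rate change Δω = (0.04213333, 0.07150000, -0.00510000)
τ = I·(Δω/dt) + ω₀×(Iω₀) = (0.0500, 0.1100, 0.0900)

τ = (0.0500, 0.1100, 0.0900)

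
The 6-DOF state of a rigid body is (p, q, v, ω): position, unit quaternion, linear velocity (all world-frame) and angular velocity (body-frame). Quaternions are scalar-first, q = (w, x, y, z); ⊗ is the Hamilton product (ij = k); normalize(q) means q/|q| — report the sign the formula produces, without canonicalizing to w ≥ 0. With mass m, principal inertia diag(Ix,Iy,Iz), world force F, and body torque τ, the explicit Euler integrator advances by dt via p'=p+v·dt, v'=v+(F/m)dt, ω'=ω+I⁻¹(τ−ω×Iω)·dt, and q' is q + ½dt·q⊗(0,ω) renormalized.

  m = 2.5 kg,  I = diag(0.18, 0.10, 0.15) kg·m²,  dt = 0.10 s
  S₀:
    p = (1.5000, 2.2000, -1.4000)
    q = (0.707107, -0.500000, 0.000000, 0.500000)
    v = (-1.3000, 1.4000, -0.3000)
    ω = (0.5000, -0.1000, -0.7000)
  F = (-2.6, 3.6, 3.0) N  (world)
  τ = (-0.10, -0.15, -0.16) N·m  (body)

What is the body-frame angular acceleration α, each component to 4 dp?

α = (-0.5750, -1.3950, -1.0933)

gyro term ω×Iω = (0.0035, -0.0105, 0.0040)
angular accel α = (-0.5750, -1.3950, -1.0933)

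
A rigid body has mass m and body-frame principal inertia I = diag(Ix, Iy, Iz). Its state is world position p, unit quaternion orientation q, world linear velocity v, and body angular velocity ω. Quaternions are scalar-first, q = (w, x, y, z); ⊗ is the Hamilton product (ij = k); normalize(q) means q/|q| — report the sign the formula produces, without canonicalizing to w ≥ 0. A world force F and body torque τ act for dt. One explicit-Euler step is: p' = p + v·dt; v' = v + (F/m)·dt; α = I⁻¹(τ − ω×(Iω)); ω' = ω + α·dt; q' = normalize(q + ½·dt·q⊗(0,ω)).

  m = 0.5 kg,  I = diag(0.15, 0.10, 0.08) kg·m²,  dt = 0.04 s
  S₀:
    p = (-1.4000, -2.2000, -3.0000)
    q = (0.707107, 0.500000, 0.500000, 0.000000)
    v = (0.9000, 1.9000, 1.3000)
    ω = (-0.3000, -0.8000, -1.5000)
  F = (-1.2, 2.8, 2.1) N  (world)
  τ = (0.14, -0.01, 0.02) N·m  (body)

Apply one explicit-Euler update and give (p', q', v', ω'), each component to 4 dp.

a = (-2.4000, 5.6000, 4.2000)
p' = p + v·dt = (-1.3640, -2.1240, -2.9480)
v' = v + a·dt = (0.8040, 2.1240, 1.4680)
ω×(Iω) gyroscopic = (-0.0240, 0.0315, -0.0120)
(τ − ω×Iω)/I = (1.0933, -0.4150, 0.4000)
ω + α·dt = (-0.2563, -0.8166, -1.4840)
q⊗(0,ω) = (0.5500000, -0.9621321, 0.1843144, -1.3106605)
q' = normalize(q + ½dt·q⊗(0,ω)) = (0.7177, 0.4805, 0.5034, -0.0262)

p' = (-1.3640, -2.1240, -2.9480)
q' = (0.7177, 0.4805, 0.5034, -0.0262)
v' = (0.8040, 2.1240, 1.4680)
ω' = (-0.2563, -0.8166, -1.4840)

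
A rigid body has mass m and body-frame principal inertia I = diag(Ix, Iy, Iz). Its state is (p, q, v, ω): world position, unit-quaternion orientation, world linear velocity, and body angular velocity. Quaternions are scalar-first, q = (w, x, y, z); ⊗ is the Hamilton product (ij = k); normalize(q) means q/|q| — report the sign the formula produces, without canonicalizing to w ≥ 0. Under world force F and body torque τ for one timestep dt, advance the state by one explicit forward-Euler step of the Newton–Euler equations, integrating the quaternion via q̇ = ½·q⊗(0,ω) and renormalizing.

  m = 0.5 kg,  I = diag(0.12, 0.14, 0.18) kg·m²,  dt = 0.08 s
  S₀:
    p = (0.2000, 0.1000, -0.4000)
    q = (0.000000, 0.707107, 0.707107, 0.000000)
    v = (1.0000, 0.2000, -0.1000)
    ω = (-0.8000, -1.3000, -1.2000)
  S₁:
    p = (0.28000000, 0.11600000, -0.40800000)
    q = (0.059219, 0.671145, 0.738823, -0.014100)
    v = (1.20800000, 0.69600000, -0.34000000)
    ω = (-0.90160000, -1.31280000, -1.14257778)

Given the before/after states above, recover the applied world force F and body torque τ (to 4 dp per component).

F = (1.3000, 3.1000, -1.5000)
τ = (-0.0900, -0.0800, 0.1500)

velocity change Δv = (0.20800000, 0.49600000, -0.24000000)
m·(v₁−v₀)/dt = (1.3000, 3.1000, -1.5000)
Δω = ω₁−ω₀ = (-0.10160000, -0.01280000, 0.05742222)
applied torque τ = (-0.0900, -0.0800, 0.1500)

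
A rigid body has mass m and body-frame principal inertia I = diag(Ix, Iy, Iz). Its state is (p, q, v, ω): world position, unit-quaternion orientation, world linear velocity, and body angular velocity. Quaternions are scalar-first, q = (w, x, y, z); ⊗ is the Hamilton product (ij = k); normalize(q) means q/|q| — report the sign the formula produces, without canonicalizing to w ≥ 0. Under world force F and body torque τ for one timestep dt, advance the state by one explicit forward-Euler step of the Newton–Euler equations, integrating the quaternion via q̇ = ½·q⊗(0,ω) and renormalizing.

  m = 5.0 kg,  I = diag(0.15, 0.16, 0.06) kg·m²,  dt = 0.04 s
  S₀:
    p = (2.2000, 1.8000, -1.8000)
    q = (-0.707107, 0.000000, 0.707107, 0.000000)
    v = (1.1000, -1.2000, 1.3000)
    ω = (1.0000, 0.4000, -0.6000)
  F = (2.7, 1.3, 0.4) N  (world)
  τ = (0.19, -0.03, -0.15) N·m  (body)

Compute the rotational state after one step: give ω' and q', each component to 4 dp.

ω' = (1.0443, 0.4060, -0.7027)
q' = (-0.7125, -0.0226, 0.7012, -0.0057)

gyro term ω×Iω = (0.0240, -0.0540, 0.0040)
α = I⁻¹(τ − ω×Iω) = (1.1067, 0.1500, -2.5667)
new body rate ω' = (1.0443, 0.4060, -0.7027)
Hamilton product q⊗(0,ω) = (-0.2828428, -1.1313712, -0.2828428, -0.2828428)
updated quaternion q' = (-0.7125, -0.0226, 0.7012, -0.0057)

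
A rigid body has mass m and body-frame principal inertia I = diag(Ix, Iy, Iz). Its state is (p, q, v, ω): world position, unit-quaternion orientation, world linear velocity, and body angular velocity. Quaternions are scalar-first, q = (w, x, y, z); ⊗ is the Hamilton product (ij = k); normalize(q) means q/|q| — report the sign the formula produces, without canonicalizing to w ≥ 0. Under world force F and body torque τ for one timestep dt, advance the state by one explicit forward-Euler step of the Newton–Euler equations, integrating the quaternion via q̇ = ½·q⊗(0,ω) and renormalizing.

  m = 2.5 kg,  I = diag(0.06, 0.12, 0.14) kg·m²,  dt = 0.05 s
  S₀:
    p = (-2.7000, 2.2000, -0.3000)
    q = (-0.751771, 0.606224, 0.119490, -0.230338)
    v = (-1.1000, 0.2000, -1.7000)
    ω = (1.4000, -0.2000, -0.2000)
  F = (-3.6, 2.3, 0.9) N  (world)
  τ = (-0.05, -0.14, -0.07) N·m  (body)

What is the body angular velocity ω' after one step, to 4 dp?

ω' = (1.3577, -0.2677, -0.2190)

precession coupling ω×(Iω) = (0.0008, 0.0224, -0.0168)
angular accel α = (-0.8467, -1.3533, -0.3800)
ω + α·dt = (1.3577, -0.2677, -0.2190)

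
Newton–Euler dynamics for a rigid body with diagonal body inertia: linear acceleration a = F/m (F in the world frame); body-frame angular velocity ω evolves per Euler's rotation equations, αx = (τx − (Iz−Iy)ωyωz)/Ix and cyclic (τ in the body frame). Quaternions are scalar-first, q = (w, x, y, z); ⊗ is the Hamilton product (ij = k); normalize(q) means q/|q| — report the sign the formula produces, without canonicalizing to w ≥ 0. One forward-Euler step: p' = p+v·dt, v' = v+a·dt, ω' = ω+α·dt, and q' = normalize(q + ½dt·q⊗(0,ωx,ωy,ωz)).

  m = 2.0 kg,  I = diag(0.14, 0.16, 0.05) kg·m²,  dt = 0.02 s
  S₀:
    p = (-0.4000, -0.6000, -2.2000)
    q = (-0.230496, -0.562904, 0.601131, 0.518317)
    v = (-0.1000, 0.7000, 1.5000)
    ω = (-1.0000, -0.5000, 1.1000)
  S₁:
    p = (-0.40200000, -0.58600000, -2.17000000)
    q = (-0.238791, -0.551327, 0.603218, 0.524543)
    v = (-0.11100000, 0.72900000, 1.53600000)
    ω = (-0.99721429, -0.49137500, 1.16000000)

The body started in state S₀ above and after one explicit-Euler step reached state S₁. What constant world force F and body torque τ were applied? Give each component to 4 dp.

ω₁ − ω₀ = (0.00278571, 0.00862500, 0.06000000)
I·α + gyro = (0.0800, -0.0300, 0.1600)
Δv = v₁−v₀ = (-0.01100000, 0.02900000, 0.03600000)
applied force F = (-1.1000, 2.9000, 3.6000)

F = (-1.1000, 2.9000, 3.6000)
τ = (0.0800, -0.0300, 0.1600)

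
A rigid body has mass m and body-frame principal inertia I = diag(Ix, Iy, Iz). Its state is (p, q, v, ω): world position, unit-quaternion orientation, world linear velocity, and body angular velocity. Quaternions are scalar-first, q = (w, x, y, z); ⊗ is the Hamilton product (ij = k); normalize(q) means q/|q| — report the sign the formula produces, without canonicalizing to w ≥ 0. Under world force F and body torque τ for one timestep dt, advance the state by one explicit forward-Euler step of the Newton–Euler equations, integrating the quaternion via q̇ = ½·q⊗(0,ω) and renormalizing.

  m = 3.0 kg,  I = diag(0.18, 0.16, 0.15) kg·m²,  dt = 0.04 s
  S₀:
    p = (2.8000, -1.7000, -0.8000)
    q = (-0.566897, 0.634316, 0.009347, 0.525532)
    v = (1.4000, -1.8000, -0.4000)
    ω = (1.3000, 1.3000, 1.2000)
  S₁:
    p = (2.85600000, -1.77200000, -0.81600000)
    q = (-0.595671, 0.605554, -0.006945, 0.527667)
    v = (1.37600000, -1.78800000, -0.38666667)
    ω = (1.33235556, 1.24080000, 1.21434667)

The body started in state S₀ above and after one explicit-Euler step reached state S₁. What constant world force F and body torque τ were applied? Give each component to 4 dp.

rate change Δω = (0.03235556, -0.05920000, 0.01434667)
τ = I·(Δω/dt) + ω₀×(Iω₀) = (0.1300, -0.1900, 0.0200)
velocity change Δv = (-0.02400000, 0.01200000, 0.01333333)
applied force F = (-1.8000, 0.9000, 1.0000)

F = (-1.8000, 0.9000, 1.0000)
τ = (0.1300, -0.1900, 0.0200)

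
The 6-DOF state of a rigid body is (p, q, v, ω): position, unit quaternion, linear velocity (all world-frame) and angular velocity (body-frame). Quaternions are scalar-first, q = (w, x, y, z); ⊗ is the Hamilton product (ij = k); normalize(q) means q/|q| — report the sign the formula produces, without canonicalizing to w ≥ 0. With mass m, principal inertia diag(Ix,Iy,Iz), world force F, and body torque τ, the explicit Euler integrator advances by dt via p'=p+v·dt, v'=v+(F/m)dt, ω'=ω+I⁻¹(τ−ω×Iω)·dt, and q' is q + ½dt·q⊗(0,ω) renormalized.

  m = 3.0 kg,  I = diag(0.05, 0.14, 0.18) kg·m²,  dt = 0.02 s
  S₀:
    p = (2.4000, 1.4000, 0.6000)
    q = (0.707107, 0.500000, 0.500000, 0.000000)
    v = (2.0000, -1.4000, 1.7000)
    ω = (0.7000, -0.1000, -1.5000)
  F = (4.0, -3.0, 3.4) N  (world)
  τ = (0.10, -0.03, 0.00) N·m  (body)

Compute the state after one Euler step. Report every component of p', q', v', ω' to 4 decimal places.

p' = (2.4400, 1.3720, 0.6340)
q' = (0.7040, 0.4974, 0.5067, -0.0146)
v' = (2.0267, -1.4200, 1.7227)
ω' = (0.7376, -0.1238, -1.4993)

angular accel α = (1.8800, -1.1893, 0.0350)
ω' = ω + α·dt = (0.7376, -0.1238, -1.4993)
Hamilton product q⊗(0,ω) = (-0.3000000, -0.2550251, 0.6792893, -1.4606605)
q + ½dt·q⊗(0,ω), renormalized = (0.7040, 0.4974, 0.5067, -0.0146)
p' = p + v·dt = (2.4400, 1.3720, 0.6340)
v' = v + a·dt = (2.0267, -1.4200, 1.7227)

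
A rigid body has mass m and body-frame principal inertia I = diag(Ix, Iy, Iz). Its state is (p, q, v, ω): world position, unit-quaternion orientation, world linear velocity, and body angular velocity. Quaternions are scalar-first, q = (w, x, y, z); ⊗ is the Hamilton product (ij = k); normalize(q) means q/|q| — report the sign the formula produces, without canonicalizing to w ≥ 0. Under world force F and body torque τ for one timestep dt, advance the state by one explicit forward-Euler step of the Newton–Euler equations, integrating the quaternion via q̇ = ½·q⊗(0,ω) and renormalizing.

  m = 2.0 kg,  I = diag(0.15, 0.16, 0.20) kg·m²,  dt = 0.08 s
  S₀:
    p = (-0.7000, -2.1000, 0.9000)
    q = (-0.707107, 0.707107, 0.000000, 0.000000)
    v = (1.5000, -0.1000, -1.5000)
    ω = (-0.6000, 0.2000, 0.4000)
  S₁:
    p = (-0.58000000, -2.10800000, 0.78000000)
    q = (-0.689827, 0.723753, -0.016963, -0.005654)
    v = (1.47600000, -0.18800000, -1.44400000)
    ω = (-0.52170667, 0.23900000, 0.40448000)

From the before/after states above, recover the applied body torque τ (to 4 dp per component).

τ = (0.1500, 0.0900, 0.0100)

Δω = ω₁−ω₀ = (0.07829333, 0.03900000, 0.00448000)
gyro term ω₀×Iω₀ = (0.0032, 0.0120, -0.0012)
τ = I·(Δω/dt) + ω₀×(Iω₀) = (0.1500, 0.0900, 0.0100)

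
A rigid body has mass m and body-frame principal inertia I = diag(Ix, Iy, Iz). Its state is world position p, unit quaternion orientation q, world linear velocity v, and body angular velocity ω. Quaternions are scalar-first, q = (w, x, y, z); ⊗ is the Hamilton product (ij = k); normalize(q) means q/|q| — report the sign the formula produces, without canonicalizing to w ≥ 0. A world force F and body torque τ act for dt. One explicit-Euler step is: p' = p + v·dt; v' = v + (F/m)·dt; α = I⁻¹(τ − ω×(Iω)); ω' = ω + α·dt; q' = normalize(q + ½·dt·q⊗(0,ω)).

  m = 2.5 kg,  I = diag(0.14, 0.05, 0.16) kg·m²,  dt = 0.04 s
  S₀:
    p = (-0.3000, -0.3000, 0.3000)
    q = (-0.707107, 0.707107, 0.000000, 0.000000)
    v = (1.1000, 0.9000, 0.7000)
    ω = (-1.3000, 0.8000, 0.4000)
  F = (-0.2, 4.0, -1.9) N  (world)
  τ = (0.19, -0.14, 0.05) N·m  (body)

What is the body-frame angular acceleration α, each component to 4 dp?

α = (1.1057, -3.0080, -0.2725)

ω×(Iω) gyroscopic = (0.0352, 0.0104, 0.0936)
angular accel α = (1.1057, -3.0080, -0.2725)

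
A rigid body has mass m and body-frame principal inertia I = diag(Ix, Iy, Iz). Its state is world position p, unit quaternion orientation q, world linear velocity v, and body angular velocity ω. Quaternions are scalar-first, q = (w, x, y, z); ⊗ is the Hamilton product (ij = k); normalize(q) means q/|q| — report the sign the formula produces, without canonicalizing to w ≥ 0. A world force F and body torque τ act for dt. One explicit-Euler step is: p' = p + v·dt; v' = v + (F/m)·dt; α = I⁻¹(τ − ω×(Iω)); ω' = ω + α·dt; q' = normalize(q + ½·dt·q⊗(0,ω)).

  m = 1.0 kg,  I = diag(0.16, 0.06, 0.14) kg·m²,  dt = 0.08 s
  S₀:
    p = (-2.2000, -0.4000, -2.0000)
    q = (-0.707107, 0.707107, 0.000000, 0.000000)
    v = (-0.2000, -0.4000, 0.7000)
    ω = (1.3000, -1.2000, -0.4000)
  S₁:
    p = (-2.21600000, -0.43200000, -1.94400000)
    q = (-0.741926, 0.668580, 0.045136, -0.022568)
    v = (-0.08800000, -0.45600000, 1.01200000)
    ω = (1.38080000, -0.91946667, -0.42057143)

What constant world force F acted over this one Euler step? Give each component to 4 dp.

v₁ − v₀ = (0.11200000, -0.05600000, 0.31200000)
applied force F = (1.4000, -0.7000, 3.9000)

F = (1.4000, -0.7000, 3.9000)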